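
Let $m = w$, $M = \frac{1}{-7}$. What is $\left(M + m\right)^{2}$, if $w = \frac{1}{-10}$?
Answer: $\frac{289}{4900} \approx 0.05898$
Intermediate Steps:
$w = - \frac{1}{10} \approx -0.1$
$M = - \frac{1}{7} \approx -0.14286$
$m = - \frac{1}{10} \approx -0.1$
$\left(M + m\right)^{2} = \left(- \frac{1}{7} - \frac{1}{10}\right)^{2} = \left(- \frac{17}{70}\right)^{2} = \frac{289}{4900}$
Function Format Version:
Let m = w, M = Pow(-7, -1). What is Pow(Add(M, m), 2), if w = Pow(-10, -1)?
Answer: Rational(289, 4900) ≈ 0.058980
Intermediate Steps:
w = Rational(-1, 10) ≈ -0.10000
M = Rational(-1, 7) ≈ -0.14286
m = Rational(-1, 10) ≈ -0.10000
Pow(Add(M, m), 2) = Pow(Add(Rational(-1, 7), Rational(-1, 10)), 2) = Pow(Rational(-17, 70), 2) = Rational(289, 4900)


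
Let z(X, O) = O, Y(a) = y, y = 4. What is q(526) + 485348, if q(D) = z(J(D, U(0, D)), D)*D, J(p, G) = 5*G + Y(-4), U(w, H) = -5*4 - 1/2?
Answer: 762024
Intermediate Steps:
Y(a) = 4
U(w, H) = -41/2 (U(w, H) = -20 - 1*1/2 = -20 - 1/2 = -41/2)
J(p, G) = 4 + 5*G (J(p, G) = 5*G + 4 = 4 + 5*G)
q(D) = D**2 (q(D) = D*D = D**2)
q(526) + 485348 = 526**2 + 485348 = 276676 + 485348 = 762024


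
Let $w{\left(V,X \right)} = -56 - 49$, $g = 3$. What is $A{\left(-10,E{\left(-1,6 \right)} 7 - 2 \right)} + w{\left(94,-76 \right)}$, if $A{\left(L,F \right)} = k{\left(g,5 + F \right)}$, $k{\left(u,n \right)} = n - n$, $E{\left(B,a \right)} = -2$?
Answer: $-105$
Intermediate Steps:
$w{\left(V,X \right)} = -105$
$k{\left(u,n \right)} = 0$
$A{\left(L,F \right)} = 0$
$A{\left(-10,E{\left(-1,6 \right)} 7 - 2 \right)} + w{\left(94,-76 \right)} = 0 - 105 = -105$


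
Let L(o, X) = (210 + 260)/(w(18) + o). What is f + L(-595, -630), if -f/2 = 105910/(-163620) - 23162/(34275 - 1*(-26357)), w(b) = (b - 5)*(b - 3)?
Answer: 2191472227/2480151960 ≈ 0.88360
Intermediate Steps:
w(b) = (-5 + b)*(-3 + b)
f = 255282539/124007598 (f = -2*(105910/(-163620) - 23162/(34275 - 1*(-26357))) = -2*(105910*(-1/163620) - 23162/(34275 + 26357)) = -2*(-10591/16362 - 23162/60632) = -2*(-10591/16362 - 23162*1/60632) = -2*(-10591/16362 - 11581/30316) = -2*(-255282539/248015196) = 255282539/124007598 ≈ 2.0586)
L(o, X) = 470/(195 + o) (L(o, X) = (210 + 260)/((15 + 18² - 8*18) + o) = 470/((15 + 324 - 144) + o) = 470/(195 + o))
f + L(-595, -630) = 255282539/124007598 + 470/(195 - 595) = 255282539/124007598 + 470/(-400) = 255282539/124007598 + 470*(-1/400) = 255282539/124007598 - 47/40 = 2191472227/2480151960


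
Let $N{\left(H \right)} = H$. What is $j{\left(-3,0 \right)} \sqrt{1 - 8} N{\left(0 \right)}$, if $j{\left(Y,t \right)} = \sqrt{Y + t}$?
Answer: $0$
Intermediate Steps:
$j{\left(-3,0 \right)} \sqrt{1 - 8} N{\left(0 \right)} = \sqrt{-3 + 0} \sqrt{1 - 8} \cdot 0 = \sqrt{-3} \sqrt{-7} \cdot 0 = i \sqrt{3} i \sqrt{7} \cdot 0 = - \sqrt{21} \cdot 0 = 0$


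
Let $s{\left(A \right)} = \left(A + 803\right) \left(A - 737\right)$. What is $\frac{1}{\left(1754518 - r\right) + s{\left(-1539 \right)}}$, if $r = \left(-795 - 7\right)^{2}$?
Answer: $\frac{1}{2786450} \approx 3.5888 \cdot 10^{-7}$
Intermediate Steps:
$r = 643204$ ($r = \left(-802\right)^{2} = 643204$)
$s{\left(A \right)} = \left(-737 + A\right) \left(803 + A\right)$ ($s{\left(A \right)} = \left(803 + A\right) \left(-737 + A\right) = \left(-737 + A\right) \left(803 + A\right)$)
$\frac{1}{\left(1754518 - r\right) + s{\left(-1539 \right)}} = \frac{1}{\left(1754518 - 643204\right) + \left(-591811 + \left(-1539\right)^{2} + 66 \left(-1539\right)\right)} = \frac{1}{\left(1754518 - 643204\right) - -1675136} = \frac{1}{1111314 + 1675136} = \frac{1}{2786450}$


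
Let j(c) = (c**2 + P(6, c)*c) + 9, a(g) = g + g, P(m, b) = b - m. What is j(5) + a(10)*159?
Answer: 3209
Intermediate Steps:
a(g) = 2*g
j(c) = 9 + c**2 + c*(-6 + c) (j(c) = (c**2 + (c - 1*6)*c) + 9 = (c**2 + (c - 6)*c) + 9 = (c**2 + (-6 + c)*c) + 9 = (c**2 + c*(-6 + c)) + 9 = 9 + c**2 + c*(-6 + c))
j(5) + a(10)*159 = (9 + 5**2 + 5*(-6 + 5)) + (2*10)*159 = (9 + 25 + 5*(-1)) + 20*159 = (9 + 25 - 5) + 3180 = 29 + 3180 = 3209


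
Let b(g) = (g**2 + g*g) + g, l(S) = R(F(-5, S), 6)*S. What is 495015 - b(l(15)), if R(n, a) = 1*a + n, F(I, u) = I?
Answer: 494550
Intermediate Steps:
R(n, a) = a + n
l(S) = S (l(S) = (6 - 5)*S = 1*S = S)
b(g) = g + 2*g**2 (b(g) = (g**2 + g**2) + g = 2*g**2 + g = g + 2*g**2)
495015 - b(l(15)) = 495015 - 15*(1 + 2*15) = 495015 - 15*(1 + 30) = 495015 - 15*31 = 495015 - 1*465 = 495015 - 465 = 494550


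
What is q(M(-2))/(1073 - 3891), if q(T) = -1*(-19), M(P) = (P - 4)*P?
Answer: -19/2818 ≈ -0.0067424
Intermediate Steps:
M(P) = P*(-4 + P) (M(P) = (-4 + P)*P = P*(-4 + P))
q(T) = 19
q(M(-2))/(1073 - 3891) = 19/(1073 - 3891) = 19/(-2818) = -1/2818*19 = -19/2818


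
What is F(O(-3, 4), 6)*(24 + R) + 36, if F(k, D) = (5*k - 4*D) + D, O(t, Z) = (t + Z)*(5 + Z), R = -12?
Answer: 360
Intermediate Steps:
O(t, Z) = (5 + Z)*(Z + t) (O(t, Z) = (Z + t)*(5 + Z) = (5 + Z)*(Z + t))
F(k, D) = -3*D + 5*k (F(k, D) = (-4*D + 5*k) + D = -3*D + 5*k)
F(O(-3, 4), 6)*(24 + R) + 36 = (-3*6 + 5*(4² + 5*4 + 5*(-3) + 4*(-3)))*(24 - 12) + 36 = (-18 + 5*(16 + 20 - 15 - 12))*12 + 36 = (-18 + 5*9)*12 + 36 = (-18 + 45)*12 + 36 = 27*12 + 36 = 324 + 36 = 360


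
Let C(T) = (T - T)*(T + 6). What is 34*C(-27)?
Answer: 0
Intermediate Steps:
C(T) = 0 (C(T) = 0*(6 + T) = 0)
34*C(-27) = 34*0 = 0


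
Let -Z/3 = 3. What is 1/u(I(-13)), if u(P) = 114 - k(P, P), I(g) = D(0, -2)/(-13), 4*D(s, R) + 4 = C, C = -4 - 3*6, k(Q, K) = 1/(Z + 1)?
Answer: 8/913 ≈ 0.0087623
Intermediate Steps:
Z = -9 (Z = -3*3 = -9)
k(Q, K) = -⅛ (k(Q, K) = 1/(-9 + 1) = 1/(-8) = -⅛)
C = -22 (C = -4 - 18 = -22)
D(s, R) = -13/2 (D(s, R) = -1 + (¼)*(-22) = -1 - 11/2 = -13/2)
I(g) = ½ (I(g) = -13/2/(-13) = -13/2*(-1/13) = ½)
u(P) = 913/8 (u(P) = 114 - 1*(-⅛) = 114 + ⅛ = 913/8)
1/u(I(-13)) = 1/(913/8) = 8/913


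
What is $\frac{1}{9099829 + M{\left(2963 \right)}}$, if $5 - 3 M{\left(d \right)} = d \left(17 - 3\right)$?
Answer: $\frac{3}{27258010} \approx 1.1006 \cdot 10^{-7}$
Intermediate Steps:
$M{\left(d \right)} = \frac{5}{3} - \frac{14 d}{3}$ ($M{\left(d \right)} = \frac{5}{3} - \frac{d \left(17 - 3\right)}{3} = \frac{5}{3} - \frac{d 14}{3} = \frac{5}{3} - \frac{14 d}{3}$)
$\frac{1}{9099829 + M{\left(2963 \right)}} = \frac{1}{9099829 + \left(\frac{5}{3} - \frac{41482}{3}\right)} = \frac{1}{9099829 - \frac{41477}{3}} = \frac{1}{\frac{27258010}{3}} = \frac{3}{27258010}$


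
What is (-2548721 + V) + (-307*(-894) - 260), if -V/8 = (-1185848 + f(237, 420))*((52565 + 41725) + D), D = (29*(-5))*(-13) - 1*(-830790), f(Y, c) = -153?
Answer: 8795049061197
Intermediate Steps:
D = 832675 (D = -145*(-13) + 830790 = 1885 + 830790 = 832675)
V = 8795051335720 (V = -8*(-1185848 - 153)*((52565 + 41725) + 832675) = -(-9488008)*(94290 + 832675) = -(-9488008)*926965 = -8*(-1099381416965) = 8795051335720)
(-2548721 + V) + (-307*(-894) - 260) = (-2548721 + 8795051335720) + (-307*(-894) - 260) = 8795048786999 + (274458 - 260) = 8795048786999 + 274198 = 8795049061197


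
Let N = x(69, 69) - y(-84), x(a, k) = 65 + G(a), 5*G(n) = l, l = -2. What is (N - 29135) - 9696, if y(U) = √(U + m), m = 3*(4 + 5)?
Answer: -193832/5 - I*√57 ≈ -38766.0 - 7.5498*I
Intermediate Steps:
G(n) = -⅖ (G(n) = (⅕)*(-2) = -⅖)
m = 27 (m = 3*9 = 27)
x(a, k) = 323/5 (x(a, k) = 65 - ⅖ = 323/5)
y(U) = √(27 + U) (y(U) = √(U + 27) = √(27 + U))
N = 323/5 - I*√57 (N = 323/5 - √(27 - 84) = 323/5 - √(-57) = 323/5 - I*√57 ≈ 64.6 - 7.5498*I)
(N - 29135) - 9696 = ((323/5 - I*√57) - 29135) - 9696 = (-145352/5 - I*√57) - 9696 = -193832/5 - I*√57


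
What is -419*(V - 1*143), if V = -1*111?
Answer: 106426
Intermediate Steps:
V = -111
-419*(V - 1*143) = -419*(-111 - 1*143) = -419*(-111 - 143) = -419*(-254) = 106426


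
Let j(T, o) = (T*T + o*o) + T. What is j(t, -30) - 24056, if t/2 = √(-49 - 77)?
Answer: -23660 + 6*I*√14 ≈ -23660.0 + 22.45*I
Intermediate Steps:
t = 6*I*√14 (t = 2*√(-49 - 77) = 2*√(-126) = 2*(3*I*√14) = 6*I*√14 ≈ 22.45*I)
j(T, o) = T + T² + o² (j(T, o) = (T² + o²) + T = T + T² + o²)
j(t, -30) - 24056 = (6*I*√14 + (6*I*√14)² + (-30)²) - 24056 = (6*I*√14 - 504 + 900) - 24056 = (396 + 6*I*√14) - 24056 = -23660 + 6*I*√14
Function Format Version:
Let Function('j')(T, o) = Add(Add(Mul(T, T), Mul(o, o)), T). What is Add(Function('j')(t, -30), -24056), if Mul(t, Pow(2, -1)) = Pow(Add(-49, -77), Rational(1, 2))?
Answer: Add(-23660, Mul(6, I, Pow(14, Rational(1, 2)))) ≈ Add(-23660., Mul(22.450, I))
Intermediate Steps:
t = Mul(6, I, Pow(14, Rational(1, 2))) (t = Mul(2, Pow(Add(-49, -77), Rational(1, 2))) = Mul(2, Pow(-126, Rational(1, 2))) = Mul(2, Mul(3, I, Pow(14, Rational(1, 2)))) = Mul(6, I, Pow(14, Rational(1, 2))) ≈ Mul(22.450, I))
Function('j')(T, o) = Add(T, Pow(T, 2), Pow(o, 2)) (Function('j')(T, o) = Add(Add(Pow(T, 2), Pow(o, 2)), T) = Add(T, Pow(T, 2), Pow(o, 2)))
Add(Function('j')(t, -30), -24056) = Add(Add(Mul(6, I, Pow(14, Rational(1, 2))), Pow(Mul(6, I, Pow(14, Rational(1, 2))), 2), Pow(-30, 2)), -24056) = Add(Add(Mul(6, I, Pow(14, Rational(1, 2))), -504, 900), -24056) = Add(Add(396, Mul(6, I, Pow(14, Rational(1, 2)))), -24056) = Add(-23660, Mul(6, I, Pow(14, Rational(1, 2))))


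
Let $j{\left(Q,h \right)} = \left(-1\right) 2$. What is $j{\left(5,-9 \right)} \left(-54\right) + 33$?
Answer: $141$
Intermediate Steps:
$j{\left(Q,h \right)} = -2$
$j{\left(5,-9 \right)} \left(-54\right) + 33 = \left(-2\right) \left(-54\right) + 33 = 108 + 33 = 141$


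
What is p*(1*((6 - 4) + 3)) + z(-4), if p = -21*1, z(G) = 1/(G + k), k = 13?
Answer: -944/9 ≈ -104.89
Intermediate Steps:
z(G) = 1/(13 + G) (z(G) = 1/(G + 13) = 1/(13 + G))
p = -21
p*(1*((6 - 4) + 3)) + z(-4) = -21*((6 - 4) + 3) + 1/(13 - 4) = -21*(2 + 3) + 1/9 = -21*5 + ⅑ = -105 + ⅑ = -944/9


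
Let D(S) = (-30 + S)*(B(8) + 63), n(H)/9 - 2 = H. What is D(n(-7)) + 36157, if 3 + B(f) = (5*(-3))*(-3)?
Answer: 28282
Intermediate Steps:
B(f) = 42 (B(f) = -3 + (5*(-3))*(-3) = -3 - 15*(-3) = -3 + 45 = 42)
n(H) = 18 + 9*H
D(S) = -3150 + 105*S (D(S) = (-30 + S)*(42 + 63) = (-30 + S)*105 = -3150 + 105*S)
D(n(-7)) + 36157 = (-3150 + 105*(18 + 9*(-7))) + 36157 = (-3150 + 105*(18 - 63)) + 36157 = (-3150 + 105*(-45)) + 36157 = (-3150 - 4725) + 36157 = -7875 + 36157 = 28282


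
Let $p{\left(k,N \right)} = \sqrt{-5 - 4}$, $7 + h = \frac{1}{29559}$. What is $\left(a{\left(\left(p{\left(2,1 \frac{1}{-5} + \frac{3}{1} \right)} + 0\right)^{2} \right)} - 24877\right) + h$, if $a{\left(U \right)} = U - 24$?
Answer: $- \frac{736521602}{29559} \approx -24917.0$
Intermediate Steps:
$h = - \frac{206912}{29559}$ ($h = -7 + \frac{1}{29559} = - \frac{206912}{29559} \approx -7.0$)
$p{\left(k,N \right)} = 3 i$ ($p{\left(k,N \right)} = \sqrt{-9} = 3 i$)
$a{\left(U \right)} = -24 + U$
$\left(a{\left(\left(p{\left(2,1 \frac{1}{-5} + \frac{3}{1} \right)} + 0\right)^{2} \right)} - 24877\right) + h = \left(\left(-24 + \left(3 i + 0\right)^{2}\right) - 24877\right) - \frac{206912}{29559} = \left(\left(-24 + \left(3 i\right)^{2}\right) - 24877\right) - \frac{206912}{29559} = \left(\left(-24 - 9\right) - 24877\right) - \frac{206912}{29559} = \left(-33 - 24877\right) - \frac{206912}{29559} = -24910 - \frac{206912}{29559} = - \frac{736521602}{29559}$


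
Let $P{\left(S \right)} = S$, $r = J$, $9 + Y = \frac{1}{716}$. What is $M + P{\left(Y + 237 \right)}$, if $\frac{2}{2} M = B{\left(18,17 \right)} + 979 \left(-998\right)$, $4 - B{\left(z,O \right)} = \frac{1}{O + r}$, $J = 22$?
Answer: $- \frac{27276443117}{27924} \approx -9.7681 \cdot 10^{5}$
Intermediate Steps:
$Y = - \frac{6443}{716}$ ($Y = -9 + \frac{1}{716} = - \frac{6443}{716} \approx -8.9986$)
$r = 22$
$B{\left(z,O \right)} = 4 - \frac{1}{22 + O}$ ($B{\left(z,O \right)} = 4 - \frac{1}{O + 22} = 4 - \frac{1}{22 + O}$)
$M = - \frac{38104483}{39}$ ($M = \frac{87 + 4 \cdot 17}{22 + 17} + 979 \left(-998\right) = \frac{87 + 68}{39} - 977042 = \frac{1}{39} \cdot 155 - 977042 = \frac{155}{39} - 977042 = - \frac{38104483}{39} \approx -9.7704 \cdot 10^{5}$)
$M + P{\left(Y + 237 \right)} = - \frac{38104483}{39} + \left(- \frac{6443}{716} + 237\right) = - \frac{38104483}{39} + \frac{163249}{716} = - \frac{27276443117}{27924}$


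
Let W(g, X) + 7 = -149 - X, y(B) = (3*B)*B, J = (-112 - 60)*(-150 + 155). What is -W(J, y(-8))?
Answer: 348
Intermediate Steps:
J = -860 (J = -172*5 = -860)
y(B) = 3*B**2
W(g, X) = -156 - X (W(g, X) = -7 + (-149 - X) = -156 - X)
-W(J, y(-8)) = -(-156 - 3*(-8)**2) = -(-156 - 3*64) = -(-156 - 1*192) = -(-156 - 192) = -1*(-348) = 348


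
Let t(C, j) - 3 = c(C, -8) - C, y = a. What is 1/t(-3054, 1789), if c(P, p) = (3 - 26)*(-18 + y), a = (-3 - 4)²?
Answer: 1/2344 ≈ 0.00042662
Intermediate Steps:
a = 49 (a = (-7)² = 49)
y = 49
c(P, p) = -713 (c(P, p) = (3 - 26)*(-18 + 49) = -23*31 = -713)
t(C, j) = -710 - C (t(C, j) = 3 + (-713 - C) = -710 - C)
1/t(-3054, 1789) = 1/(-710 - 1*(-3054)) = 1/(-710 + 3054) = 1/2344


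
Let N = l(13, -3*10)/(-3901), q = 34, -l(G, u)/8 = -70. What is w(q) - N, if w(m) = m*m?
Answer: 4510116/3901 ≈ 1156.1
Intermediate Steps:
l(G, u) = 560 (l(G, u) = -8*(-70) = 560)
w(m) = m²
N = -560/3901 (N = 560/(-3901) = 560*(-1/3901) = -560/3901 ≈ -0.14355)
w(q) - N = 34² - 1*(-560/3901) = 1156 + 560/3901 = 4510116/3901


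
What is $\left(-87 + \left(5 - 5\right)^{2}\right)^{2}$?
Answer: $7569$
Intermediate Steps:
$\left(-87 + \left(5 - 5\right)^{2}\right)^{2} = \left(-87 + 0^{2}\right)^{2} = \left(-87 + 0\right)^{2} = \left(-87\right)^{2} = 7569$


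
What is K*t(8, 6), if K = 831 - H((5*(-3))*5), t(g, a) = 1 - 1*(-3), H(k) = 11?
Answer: 3280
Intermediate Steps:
t(g, a) = 4 (t(g, a) = 1 + 3 = 4)
K = 820 (K = 831 - 1*11 = 831 - 11 = 820)
K*t(8, 6) = 820*4 = 3280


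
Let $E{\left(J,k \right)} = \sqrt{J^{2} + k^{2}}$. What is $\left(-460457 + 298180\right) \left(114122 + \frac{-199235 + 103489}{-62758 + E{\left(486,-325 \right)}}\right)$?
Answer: $- \frac{72934439071341095578}{3938224743} - \frac{15537373642 \sqrt{341821}}{3938224743} \approx -1.852 \cdot 10^{10}$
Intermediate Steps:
$\left(-460457 + 298180\right) \left(114122 + \frac{-199235 + 103489}{-62758 + E{\left(486,-325 \right)}}\right) = \left(-460457 + 298180\right) \left(114122 + \frac{-199235 + 103489}{-62758 + \sqrt{486^{2} + \left(-325\right)^{2}}}\right) = - 162277 \left(114122 - \frac{95746}{-62758 + \sqrt{236196 + 105625}}\right) = - 162277 \left(114122 - \frac{95746}{-62758 + \sqrt{341821}}\right) = -18519375794 + \frac{15537373642}{-62758 + \sqrt{341821}}$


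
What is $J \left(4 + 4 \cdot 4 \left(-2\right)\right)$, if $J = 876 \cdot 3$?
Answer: $-73584$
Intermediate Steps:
$J = 2628$
$J \left(4 + 4 \cdot 4 \left(-2\right)\right) = 2628 \left(4 + 4 \cdot 4 \left(-2\right)\right) = 2628 \left(4 + 4 \left(-8\right)\right) = 2628 \left(4 - 32\right) = 2628 \left(-28\right) = -73584$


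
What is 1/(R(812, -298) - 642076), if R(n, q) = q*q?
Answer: -1/553272 ≈ -1.8074e-6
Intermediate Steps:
R(n, q) = q²
1/(R(812, -298) - 642076) = 1/((-298)² - 642076) = 1/(88804 - 642076) = 1/(-553272) = -1/553272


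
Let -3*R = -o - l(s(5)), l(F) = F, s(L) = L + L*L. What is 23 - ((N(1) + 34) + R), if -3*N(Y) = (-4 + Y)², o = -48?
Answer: -2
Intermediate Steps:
s(L) = L + L²
N(Y) = -(-4 + Y)²/3
R = -6 (R = -(-1*(-48) - 5*(1 + 5))/3 = -(48 - 5*6)/3 = -(48 - 1*30)/3 = -(48 - 30)/3 = -⅓*18 = -6)
23 - ((N(1) + 34) + R) = 23 - ((-(-4 + 1)²/3 + 34) - 6) = 23 - ((-⅓*(-3)² + 34) - 6) = 23 - ((-⅓*9 + 34) - 6) = 23 - ((-3 + 34) - 6) = 23 - (31 - 6) = 23 - 1*25 = 23 - 25 = -2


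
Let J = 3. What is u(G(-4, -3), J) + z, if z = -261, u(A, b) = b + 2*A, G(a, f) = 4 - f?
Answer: -244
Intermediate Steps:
u(G(-4, -3), J) + z = (3 + 2*(4 - 1*(-3))) - 261 = (3 + 2*(4 + 3)) - 261 = (3 + 2*7) - 261 = (3 + 14) - 261 = 17 - 261 = -244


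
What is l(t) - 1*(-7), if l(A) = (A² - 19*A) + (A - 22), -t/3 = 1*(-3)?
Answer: -96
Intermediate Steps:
t = 9 (t = -3*(-3) = 9)
l(A) = -22 + A² - 18*A (l(A) = (A² - 19*A) + (-22 + A) = -22 + A² - 18*A)
l(t) - 1*(-7) = (-22 + 9² - 18*9) - 1*(-7) = (-22 + 81 - 162) + 7 = -103 + 7 = -96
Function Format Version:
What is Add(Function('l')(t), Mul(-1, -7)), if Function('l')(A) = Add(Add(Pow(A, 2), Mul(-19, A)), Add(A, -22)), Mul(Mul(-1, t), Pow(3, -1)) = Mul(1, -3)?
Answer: -96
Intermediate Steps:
t = 9 (t = Mul(-3, Mul(1, -3)) = Mul(-3, -3) = 9)
Function('l')(A) = Add(-22, Pow(A, 2), Mul(-18, A)) (Function('l')(A) = Add(Add(Pow(A, 2), Mul(-19, A)), Add(-22, A)) = Add(-22, Pow(A, 2), Mul(-18, A)))
Add(Function('l')(t), Mul(-1, -7)) = Add(Add(-22, Pow(9, 2), Mul(-18, 9)), Mul(-1, -7)) = Add(Add(-22, 81, -162), 7) = Add(-103, 7) = -96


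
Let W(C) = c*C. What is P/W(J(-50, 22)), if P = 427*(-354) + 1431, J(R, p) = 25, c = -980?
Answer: 149727/24500 ≈ 6.1113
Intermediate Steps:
W(C) = -980*C
P = -149727 (P = -151158 + 1431 = -149727)
P/W(J(-50, 22)) = -149727/((-980*25)) = -149727/(-24500) = -149727*(-1/24500) = 149727/24500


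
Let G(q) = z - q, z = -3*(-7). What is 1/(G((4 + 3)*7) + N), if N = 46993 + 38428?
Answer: 1/85393 ≈ 1.1711e-5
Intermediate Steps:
z = 21
G(q) = 21 - q
N = 85421
1/(G((4 + 3)*7) + N) = 1/((21 - (4 + 3)*7) + 85421) = 1/((21 - 7*7) + 85421) = 1/((21 - 1*49) + 85421) = 1/((21 - 49) + 85421) = 1/(-28 + 85421) = 1/85393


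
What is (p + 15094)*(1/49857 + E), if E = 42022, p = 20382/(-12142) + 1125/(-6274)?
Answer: 92643539758222859945/146078916006 ≈ 6.3420e+8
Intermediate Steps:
p = -70768209/38089454 (p = 20382*(-1/12142) + 1125*(-1/6274) = -10191/6071 - 1125/6274 = -70768209/38089454 ≈ -1.8579)
(p + 15094)*(1/49857 + E) = (-70768209/38089454 + 15094)*(1/49857 + 42022) = 574851450467*(1/49857 + 42022)/38089454 = (574851450467/38089454)*(2095090855/49857) = 92643539758222859945/146078916006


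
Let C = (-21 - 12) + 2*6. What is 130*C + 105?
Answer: -2625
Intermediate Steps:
C = -21 (C = -33 + 12 = -21)
130*C + 105 = 130*(-21) + 105 = -2730 + 105 = -2625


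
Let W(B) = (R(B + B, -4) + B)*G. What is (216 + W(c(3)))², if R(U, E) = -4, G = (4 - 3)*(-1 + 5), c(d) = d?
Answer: 44944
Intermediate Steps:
G = 4 (G = 1*4 = 4)
W(B) = -16 + 4*B (W(B) = (-4 + B)*4 = -16 + 4*B)
(216 + W(c(3)))² = (216 + (-16 + 4*3))² = (216 + (-16 + 12))² = (216 - 4)² = 212² = 44944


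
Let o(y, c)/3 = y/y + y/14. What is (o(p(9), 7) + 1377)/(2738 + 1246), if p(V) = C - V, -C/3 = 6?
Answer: 6413/18592 ≈ 0.34493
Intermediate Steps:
C = -18 (C = -3*6 = -18)
p(V) = -18 - V
o(y, c) = 3 + 3*y/14 (o(y, c) = 3*(y/y + y/14) = 3*(1 + y*(1/14)) = 3*(1 + y/14) = 3 + 3*y/14)
(o(p(9), 7) + 1377)/(2738 + 1246) = ((3 + 3*(-18 - 1*9)/14) + 1377)/(2738 + 1246) = ((3 + 3*(-18 - 9)/14) + 1377)/3984 = ((3 + (3/14)*(-27)) + 1377)*(1/3984) = ((3 - 81/14) + 1377)*(1/3984) = (-39/14 + 1377)*(1/3984) = (19239/14)*(1/3984) = 6413/18592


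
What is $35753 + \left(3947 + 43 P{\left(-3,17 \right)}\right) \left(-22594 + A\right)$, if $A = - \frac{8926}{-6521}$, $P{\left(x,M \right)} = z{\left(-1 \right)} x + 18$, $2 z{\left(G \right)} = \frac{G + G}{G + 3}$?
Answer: $- \frac{704798050141}{6521} \approx -1.0808 \cdot 10^{8}$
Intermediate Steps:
$z{\left(G \right)} = \frac{G}{3 + G}$ ($z{\left(G \right)} = \frac{\left(G + G\right) \frac{1}{G + 3}}{2} = \frac{2 G \frac{1}{3 + G}}{2} = \frac{G}{3 + G}$)
$P{\left(x,M \right)} = 18 - \frac{x}{2}$ ($P{\left(x,M \right)} = - \frac{1}{3 - 1} x + 18 = - \frac{1}{2} x + 18 = \left(-1\right) \frac{1}{2} x + 18 = - \frac{x}{2} + 18 = 18 - \frac{x}{2}$)
$A = \frac{8926}{6521}$ ($A = \left(-8926\right) \left(- \frac{1}{6521}\right) = \frac{8926}{6521} \approx 1.3688$)
$35753 + \left(3947 + 43 P{\left(-3,17 \right)}\right) \left(-22594 + A\right) = 35753 + \left(3947 + 43 \left(18 - - \frac{3}{2}\right)\right) \left(-22594 + \frac{8926}{6521}\right) = 35753 + \left(3947 + 43 \left(18 + \frac{3}{2}\right)\right) \left(- \frac{147326548}{6521}\right) = 35753 + \left(3947 + 43 \cdot \frac{39}{2}\right) \left(- \frac{147326548}{6521}\right) = 35753 + \left(3947 + \frac{1677}{2}\right) \left(- \frac{147326548}{6521}\right) = 35753 + \frac{9571}{2} \left(- \frac{147326548}{6521}\right) = 35753 - \frac{705031195454}{6521} = - \frac{704798050141}{6521}$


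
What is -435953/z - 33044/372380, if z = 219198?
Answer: -6056548459/2915176830 ≈ -2.0776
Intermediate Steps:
-435953/z - 33044/372380 = -435953/219198 - 33044/372380 = -435953*1/219198 - 33044*1/372380 = -62279/31314 - 8261/93095 = -6056548459/2915176830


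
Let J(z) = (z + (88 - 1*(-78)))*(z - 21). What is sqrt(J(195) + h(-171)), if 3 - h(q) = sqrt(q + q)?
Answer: sqrt(62817 - 3*I*sqrt(38)) ≈ 250.63 - 0.0369*I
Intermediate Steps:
J(z) = (-21 + z)*(166 + z) (J(z) = (z + (88 + 78))*(-21 + z) = (z + 166)*(-21 + z) = (166 + z)*(-21 + z) = (-21 + z)*(166 + z))
h(q) = 3 - sqrt(2)*sqrt(q) (h(q) = 3 - sqrt(q + q) = 3 - sqrt(2*q) = 3 - sqrt(2)*sqrt(q))
sqrt(J(195) + h(-171)) = sqrt((-3486 + 195**2 + 145*195) + (3 - sqrt(2)*sqrt(-171))) = sqrt((-3486 + 38025 + 28275) + (3 - sqrt(2)*3*I*sqrt(19))) = sqrt(62814 + (3 - 3*I*sqrt(38))) = sqrt(62817 - 3*I*sqrt(38))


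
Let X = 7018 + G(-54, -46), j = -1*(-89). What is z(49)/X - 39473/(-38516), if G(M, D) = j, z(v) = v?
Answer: 282421895/273733212 ≈ 1.0317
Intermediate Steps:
j = 89
G(M, D) = 89
X = 7107 (X = 7018 + 89 = 7107)
z(49)/X - 39473/(-38516) = 49/7107 - 39473/(-38516) = 49*(1/7107) - 39473*(-1/38516) = 49/7107 + 39473/38516 = 282421895/273733212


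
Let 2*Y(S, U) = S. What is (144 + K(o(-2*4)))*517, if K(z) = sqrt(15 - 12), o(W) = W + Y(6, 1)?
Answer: 74448 + 517*sqrt(3) ≈ 75344.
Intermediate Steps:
Y(S, U) = S/2
o(W) = 3 + W (o(W) = W + (1/2)*6 = W + 3 = 3 + W)
K(z) = sqrt(3)
(144 + K(o(-2*4)))*517 = (144 + sqrt(3))*517 = 74448 + 517*sqrt(3)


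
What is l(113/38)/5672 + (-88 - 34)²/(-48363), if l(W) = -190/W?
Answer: -2472218071/7749396942 ≈ -0.31902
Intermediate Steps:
l(113/38)/5672 + (-88 - 34)²/(-48363) = -190/(113/38)/5672 + (-88 - 34)²/(-48363) = -190/(113*(1/38))*(1/5672) + (-122)²*(-1/48363) = -190/113/38*(1/5672) + 14884*(-1/48363) = -190*38/113*(1/5672) - 14884/48363 = -7220/113*1/5672 - 14884/48363 = -1805/160234 - 14884/48363 = -2472218071/7749396942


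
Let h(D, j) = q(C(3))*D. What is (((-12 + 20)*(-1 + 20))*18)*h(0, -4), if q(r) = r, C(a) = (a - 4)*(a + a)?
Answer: 0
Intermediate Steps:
C(a) = 2*a*(-4 + a) (C(a) = (-4 + a)*(2*a) = 2*a*(-4 + a))
h(D, j) = -6*D (h(D, j) = (2*3*(-4 + 3))*D = (2*3*(-1))*D = -6*D)
(((-12 + 20)*(-1 + 20))*18)*h(0, -4) = (((-12 + 20)*(-1 + 20))*18)*(-6*0) = ((8*19)*18)*0 = (152*18)*0 = 2736*0 = 0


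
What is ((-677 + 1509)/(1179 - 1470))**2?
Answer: 692224/84681 ≈ 8.1745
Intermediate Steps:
((-677 + 1509)/(1179 - 1470))**2 = (832/(-291))**2 = (832*(-1/291))**2 = (-832/291)**2 = 692224/84681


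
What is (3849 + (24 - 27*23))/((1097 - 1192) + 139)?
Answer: 813/11 ≈ 73.909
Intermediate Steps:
(3849 + (24 - 27*23))/((1097 - 1192) + 139) = (3849 + (24 - 621))/(-95 + 139) = (3849 - 597)/44 = 3252*(1/44) = 813/11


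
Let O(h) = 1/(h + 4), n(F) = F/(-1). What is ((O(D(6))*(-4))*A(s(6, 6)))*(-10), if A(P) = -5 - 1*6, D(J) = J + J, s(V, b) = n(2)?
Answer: -55/2 ≈ -27.500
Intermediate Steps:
n(F) = -F (n(F) = F*(-1) = -F)
s(V, b) = -2 (s(V, b) = -1*2 = -2)
D(J) = 2*J
O(h) = 1/(4 + h)
A(P) = -11 (A(P) = -5 - 6 = -11)
((O(D(6))*(-4))*A(s(6, 6)))*(-10) = ((-4/(4 + 2*6))*(-11))*(-10) = ((-4/(4 + 12))*(-11))*(-10) = ((-4/16)*(-11))*(-10) = (((1/16)*(-4))*(-11))*(-10) = -¼*(-11)*(-10) = (11/4)*(-10) = -55/2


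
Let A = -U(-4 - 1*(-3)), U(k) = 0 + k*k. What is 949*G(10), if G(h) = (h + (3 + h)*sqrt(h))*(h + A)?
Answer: 85410 + 111033*sqrt(10) ≈ 4.3653e+5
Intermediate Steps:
U(k) = k**2 (U(k) = 0 + k**2 = k**2)
A = -1 (A = -(-4 - 1*(-3))**2 = -(-4 + 3)**2 = -1*(-1)**2 = -1*1 = -1)
G(h) = (-1 + h)*(h + sqrt(h)*(3 + h)) (G(h) = (h + (3 + h)*sqrt(h))*(h - 1) = (h + sqrt(h)*(3 + h))*(-1 + h) = (-1 + h)*(h + sqrt(h)*(3 + h)))
949*G(10) = 949*(10**2 + 10**(5/2) - 1*10 - 3*sqrt(10) + 2*10**(3/2)) = 949*(100 + 100*sqrt(10) - 10 - 3*sqrt(10) + 2*(10*sqrt(10))) = 949*(100 + 100*sqrt(10) - 10 - 3*sqrt(10) + 20*sqrt(10)) = 949*(90 + 117*sqrt(10)) = 85410 + 111033*sqrt(10)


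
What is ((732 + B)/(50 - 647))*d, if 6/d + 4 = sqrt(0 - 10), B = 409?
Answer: 4564/2587 + 1141*I*sqrt(10)/2587 ≈ 1.7642 + 1.3947*I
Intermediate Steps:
d = 6/(-4 + I*sqrt(10)) (d = 6/(-4 + sqrt(0 - 10)) = 6/(-4 + sqrt(-10)) = 6/(-4 + I*sqrt(10)) ≈ -0.92308 - 0.72976*I)
((732 + B)/(50 - 647))*d = ((732 + 409)/(50 - 647))*(-12/13 - 3*I*sqrt(10)/13) = (1141/(-597))*(-12/13 - 3*I*sqrt(10)/13) = (1141*(-1/597))*(-12/13 - 3*I*sqrt(10)/13) = -1141*(-12/13 - 3*I*sqrt(10)/13)/597 = 4564/2587 + 1141*I*sqrt(10)/2587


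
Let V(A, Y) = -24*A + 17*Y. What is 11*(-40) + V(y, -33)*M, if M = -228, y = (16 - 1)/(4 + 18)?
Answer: 1443188/11 ≈ 1.3120e+5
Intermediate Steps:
y = 15/22 ≈ 0.68182
11*(-40) + V(y, -33)*M = 11*(-40) + (-24*15/22 + 17*(-33))*(-228) = -440 + (-180/11 - 561)*(-228) = -440 - 6351/11*(-228) = -440 + 1448028/11 = 1443188/11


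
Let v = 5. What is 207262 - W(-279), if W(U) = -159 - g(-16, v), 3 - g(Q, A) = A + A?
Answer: 207414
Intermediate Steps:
g(Q, A) = 3 - 2*A (g(Q, A) = 3 - (A + A) = 3 - 2*A)
W(U) = -152 (W(U) = -159 - (3 - 2*5) = -159 - (3 - 10) = -159 - 1*(-7) = -159 + 7 = -152)
207262 - W(-279) = 207262 - 1*(-152) = 207262 + 152 = 207414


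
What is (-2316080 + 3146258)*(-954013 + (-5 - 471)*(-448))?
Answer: -614966806170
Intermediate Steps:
(-2316080 + 3146258)*(-954013 + (-5 - 471)*(-448)) = 830178*(-954013 - 476*(-448)) = 830178*(-954013 + 213248) = 830178*(-740765) = -614966806170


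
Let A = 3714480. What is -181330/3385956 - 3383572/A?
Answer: -36101704087/37431743580 ≈ -0.96447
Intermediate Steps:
-181330/3385956 - 3383572/A = -181330/3385956 - 3383572/3714480 = -181330*1/3385956 - 3383572*1/3714480 = -90665/1692978 - 845893/928620 = -36101704087/37431743580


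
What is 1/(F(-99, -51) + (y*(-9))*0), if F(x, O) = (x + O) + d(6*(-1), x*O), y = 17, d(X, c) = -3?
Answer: -1/153 ≈ -0.0065359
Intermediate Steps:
F(x, O) = -3 + O + x (F(x, O) = (x + O) - 3 = (O + x) - 3 = -3 + O + x)
1/(F(-99, -51) + (y*(-9))*0) = 1/((-3 - 51 - 99) + (17*(-9))*0) = 1/(-153 - 153*0) = 1/(-153 + 0) = 1/(-153) = -1/153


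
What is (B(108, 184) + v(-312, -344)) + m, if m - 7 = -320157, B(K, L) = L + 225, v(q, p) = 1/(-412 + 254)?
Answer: -50519079/158 ≈ -3.1974e+5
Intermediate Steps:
v(q, p) = -1/158 (v(q, p) = 1/(-158) = -1/158)
B(K, L) = 225 + L
m = -320150 (m = 7 - 320157 = -320150)
(B(108, 184) + v(-312, -344)) + m = ((225 + 184) - 1/158) - 320150 = (409 - 1/158) - 320150 = 64621/158 - 320150 = -50519079/158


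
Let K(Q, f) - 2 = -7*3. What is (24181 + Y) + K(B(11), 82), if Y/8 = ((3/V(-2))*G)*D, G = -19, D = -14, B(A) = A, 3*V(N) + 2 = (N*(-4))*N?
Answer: 23098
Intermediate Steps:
V(N) = -⅔ - 4*N²/3 (V(N) = -⅔ + ((N*(-4))*N)/3 = -⅔ + ((-4*N)*N)/3 = -⅔ + (-4*N²)/3 = -⅔ - 4*N²/3)
K(Q, f) = -19 (K(Q, f) = 2 - 7*3 = 2 - 21 = -19)
Y = -1064 (Y = 8*(((3/(-⅔ - 4/3*(-2)²))*(-19))*(-14)) = 8*(((3/(-⅔ - 4/3*4))*(-19))*(-14)) = 8*(((3/(-⅔ - 16/3))*(-19))*(-14)) = 8*(((3/(-6))*(-19))*(-14)) = 8*(((3*(-⅙))*(-19))*(-14)) = 8*(-½*(-19)*(-14)) = 8*((19/2)*(-14)) = 8*(-133) = -1064)
(24181 + Y) + K(B(11), 82) = (24181 - 1064) - 19 = 23117 - 19 = 23098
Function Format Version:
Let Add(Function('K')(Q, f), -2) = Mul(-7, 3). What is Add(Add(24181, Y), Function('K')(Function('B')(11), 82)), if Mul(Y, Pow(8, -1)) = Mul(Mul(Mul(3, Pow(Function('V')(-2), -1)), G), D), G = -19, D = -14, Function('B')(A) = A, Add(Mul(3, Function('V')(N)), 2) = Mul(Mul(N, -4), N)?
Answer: 23098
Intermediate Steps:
Function('V')(N) = Add(Rational(-2, 3), Mul(Rational(-4, 3), Pow(N, 2))) (Function('V')(N) = Add(Rational(-2, 3), Mul(Rational(1, 3), Mul(Mul(N, -4), N))) = Add(Rational(-2, 3), Mul(Rational(1, 3), Mul(Mul(-4, N), N))) = Add(Rational(-2, 3), Mul(Rational(1, 3), Mul(-4, Pow(N, 2)))) = Add(Rational(-2, 3), Mul(Rational(-4, 3), Pow(N, 2))))
Function('K')(Q, f) = -19 (Function('K')(Q, f) = Add(2, Mul(-7, 3)) = Add(2, -21) = -19)
Y = -1064 (Y = Mul(8, Mul(Mul(Mul(3, Pow(Add(Rational(-2, 3), Mul(Rational(-4, 3), Pow(-2, 2))), -1)), -19), -14)) = Mul(8, Mul(Mul(Mul(3, Pow(Add(Rational(-2, 3), Mul(Rational(-4, 3), 4)), -1)), -19), -14)) = Mul(8, Mul(Mul(Mul(3, Pow(Add(Rational(-2, 3), Rational(-16, 3)), -1)), -19), -14)) = Mul(8, Mul(Mul(Mul(3, Pow(-6, -1)), -19), -14)) = Mul(8, Mul(Mul(Mul(3, Rational(-1, 6)), -19), -14)) = Mul(8, Mul(Mul(Rational(-1, 2), -19), -14)) = Mul(8, Mul(Rational(19, 2), -14)) = Mul(8, -133) = -1064)
Add(Add(24181, Y), Function('K')(Function('B')(11), 82)) = Add(Add(24181, -1064), -19) = Add(23117, -19) = 23098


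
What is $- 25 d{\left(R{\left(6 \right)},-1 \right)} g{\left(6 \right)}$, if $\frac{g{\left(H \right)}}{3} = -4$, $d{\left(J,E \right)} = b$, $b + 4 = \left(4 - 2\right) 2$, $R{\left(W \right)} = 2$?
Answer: $0$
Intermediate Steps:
$b = 0$ ($b = -4 + \left(4 - 2\right) 2 = -4 + 2 \cdot 2 = -4 + 4 = 0$)
$d{\left(J,E \right)} = 0$
$g{\left(H \right)} = -12$ ($g{\left(H \right)} = 3 \left(-4\right) = -12$)
$- 25 d{\left(R{\left(6 \right)},-1 \right)} g{\left(6 \right)} = \left(-25\right) 0 \left(-12\right) = 0 \left(-12\right) = 0$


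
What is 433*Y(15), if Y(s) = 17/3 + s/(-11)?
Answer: 61486/33 ≈ 1863.2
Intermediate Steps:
Y(s) = 17/3 - s/11 (Y(s) = 17*(⅓) + s*(-1/11) = 17/3 - s/11)
433*Y(15) = 433*(17/3 - 1/11*15) = 433*(17/3 - 15/11) = 433*(142/33) = 61486/33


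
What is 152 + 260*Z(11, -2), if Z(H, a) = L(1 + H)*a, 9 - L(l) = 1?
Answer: -4008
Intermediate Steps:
L(l) = 8 (L(l) = 9 - 1*1 = 9 - 1 = 8)
Z(H, a) = 8*a
152 + 260*Z(11, -2) = 152 + 260*(8*(-2)) = 152 + 260*(-16) = 152 - 4160 = -4008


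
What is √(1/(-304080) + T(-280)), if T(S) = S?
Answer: I*√1618131331005/76020 ≈ 16.733*I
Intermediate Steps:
√(1/(-304080) + T(-280)) = √(1/(-304080) - 280) = √(-1/304080 - 280) = √(-85142401/304080) = I*√1618131331005/76020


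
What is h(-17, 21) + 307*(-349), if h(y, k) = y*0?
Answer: -107143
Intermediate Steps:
h(y, k) = 0
h(-17, 21) + 307*(-349) = 0 + 307*(-349) = 0 - 107143 = -107143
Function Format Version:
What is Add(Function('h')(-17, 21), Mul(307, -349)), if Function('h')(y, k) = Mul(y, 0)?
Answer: -107143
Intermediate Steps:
Function('h')(y, k) = 0
Add(Function('h')(-17, 21), Mul(307, -349)) = Add(0, Mul(307, -349)) = Add(0, -107143) = -107143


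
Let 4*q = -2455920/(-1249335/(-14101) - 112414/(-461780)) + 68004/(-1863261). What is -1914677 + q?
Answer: -115071323339632561621554/59883455637257653 ≈ -1.9216e+6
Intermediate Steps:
q = -413848150454990348473/59883455637257653 (q = (-2455920/(-1249335/(-14101) - 112414/(-461780)) + 68004/(-1863261))/4 = (-2455920/(-1249335*(-1/14101) - 112414*(-1/461780)) + 68004*(-1/1863261))/4 = (-2455920/(1249335/14101 + 56207/230890) - 7556/207029)/4 = (-2455920/289251533057/3255779890 - 7556/207029)/4 = (-2455920*3255779890/289251533057 - 7556/207029)/4 = (-7995934947448800/289251533057 - 7556/207029)/4 = (1/4)*(-1655392601819961393892/59883455637257653) = -413848150454990348473/59883455637257653 ≈ -6910.9)
-1914677 + q = -1914677 - 413848150454990348473/59883455637257653 = -115071323339632561621554/59883455637257653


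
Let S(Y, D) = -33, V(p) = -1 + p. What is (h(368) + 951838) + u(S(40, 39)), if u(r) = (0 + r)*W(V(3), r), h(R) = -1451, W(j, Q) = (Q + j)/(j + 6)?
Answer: 7604119/8 ≈ 9.5052e+5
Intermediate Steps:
W(j, Q) = (Q + j)/(6 + j)
u(r) = r*(¼ + r/8) (u(r) = (0 + r)*((r + (-1 + 3))/(6 + (-1 + 3))) = r*((r + 2)/(6 + 2)) = r*((2 + r)/8) = r*(¼ + r/8))
(h(368) + 951838) + u(S(40, 39)) = (-1451 + 951838) + (⅛)*(-33)*(2 - 33) = 950387 + (⅛)*(-33)*(-31) = 950387 + 1023/8 = 7604119/8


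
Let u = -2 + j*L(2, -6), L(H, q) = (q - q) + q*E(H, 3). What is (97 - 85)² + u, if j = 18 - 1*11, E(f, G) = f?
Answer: 58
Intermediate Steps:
j = 7 (j = 18 - 11 = 7)
L(H, q) = H*q (L(H, q) = (q - q) + q*H = 0 + H*q = H*q)
u = -86 (u = -2 + 7*(2*(-6)) = -2 + 7*(-12) = -2 - 84 = -86)
(97 - 85)² + u = (97 - 85)² - 86 = 12² - 86 = 144 - 86 = 58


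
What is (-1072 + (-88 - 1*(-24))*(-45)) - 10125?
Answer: -8317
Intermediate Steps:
(-1072 + (-88 - 1*(-24))*(-45)) - 10125 = (-1072 + (-88 + 24)*(-45)) - 10125 = (-1072 - 64*(-45)) - 10125 = (-1072 + 2880) - 10125 = 1808 - 10125 = -8317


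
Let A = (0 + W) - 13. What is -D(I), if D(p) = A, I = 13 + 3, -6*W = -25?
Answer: 53/6 ≈ 8.8333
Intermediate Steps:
W = 25/6 (W = -⅙*(-25) = 25/6 ≈ 4.1667)
I = 16
A = -53/6 (A = (0 + 25/6) - 13 = 25/6 - 13 = -53/6 ≈ -8.8333)
D(p) = -53/6
-D(I) = -1*(-53/6) = 53/6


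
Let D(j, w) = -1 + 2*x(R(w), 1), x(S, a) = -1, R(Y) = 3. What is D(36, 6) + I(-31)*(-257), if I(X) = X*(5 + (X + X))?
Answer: -454122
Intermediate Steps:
I(X) = X*(5 + 2*X)
D(j, w) = -3 (D(j, w) = -1 + 2*(-1) = -1 - 2 = -3)
D(36, 6) + I(-31)*(-257) = -3 - 31*(5 + 2*(-31))*(-257) = -3 - 31*(5 - 62)*(-257) = -3 - 31*(-57)*(-257) = -3 + 1767*(-257) = -3 - 454119 = -454122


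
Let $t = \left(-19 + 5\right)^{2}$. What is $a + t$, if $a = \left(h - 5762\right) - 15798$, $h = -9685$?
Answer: $-31049$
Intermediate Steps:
$a = -31245$ ($a = \left(-9685 - 5762\right) - 15798 = -15447 - 15798 = -31245$)
$t = 196$ ($t = \left(-14\right)^{2} = 196$)
$a + t = -31245 + 196 = -31049$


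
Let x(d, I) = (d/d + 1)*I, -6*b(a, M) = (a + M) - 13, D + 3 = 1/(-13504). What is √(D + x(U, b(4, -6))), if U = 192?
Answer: √5698477/1688 ≈ 1.4142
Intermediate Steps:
D = -40513/13504 (D = -3 + 1/(-13504) = -3 - 1/13504 = -40513/13504 ≈ -3.0001)
b(a, M) = 13/6 - M/6 - a/6 (b(a, M) = -((a + M) - 13)/6 = -((M + a) - 13)/6 = -(-13 + M + a)/6 = 13/6 - M/6 - a/6)
x(d, I) = 2*I (x(d, I) = (1 + 1)*I = 2*I)
√(D + x(U, b(4, -6))) = √(-40513/13504 + 2*(13/6 - ⅙*(-6) - ⅙*4)) = √(-40513/13504 + 2*(13/6 + 1 - ⅔)) = √(-40513/13504 + 2*(5/2)) = √(-40513/13504 + 5) = √(27007/13504) = √5698477/1688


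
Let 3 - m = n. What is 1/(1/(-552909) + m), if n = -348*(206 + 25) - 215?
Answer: 552909/44567782853 ≈ 1.2406e-5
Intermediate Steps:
n = -80603 (n = -348*231 - 215 = -80388 - 215 = -80603)
m = 80606 (m = 3 - 1*(-80603) = 3 + 80603 = 80606)
1/(1/(-552909) + m) = 1/(1/(-552909) + 80606) = 1/(-1/552909 + 80606) = 1/(44567782853/552909) = 552909/44567782853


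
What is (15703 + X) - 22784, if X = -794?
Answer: -7875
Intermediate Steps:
(15703 + X) - 22784 = (15703 - 794) - 22784 = 14909 - 22784 = -7875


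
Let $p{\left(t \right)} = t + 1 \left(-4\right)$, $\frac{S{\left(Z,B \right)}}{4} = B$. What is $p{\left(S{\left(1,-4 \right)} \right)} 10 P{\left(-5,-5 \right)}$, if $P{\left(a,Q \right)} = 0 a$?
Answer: $0$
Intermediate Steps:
$S{\left(Z,B \right)} = 4 B$
$p{\left(t \right)} = -4 + t$ ($p{\left(t \right)} = t - 4 = -4 + t$)
$P{\left(a,Q \right)} = 0$
$p{\left(S{\left(1,-4 \right)} \right)} 10 P{\left(-5,-5 \right)} = \left(-4 + 4 \left(-4\right)\right) 10 \cdot 0 = \left(-4 - 16\right) 10 \cdot 0 = \left(-20\right) 10 \cdot 0 = \left(-200\right) 0 = 0$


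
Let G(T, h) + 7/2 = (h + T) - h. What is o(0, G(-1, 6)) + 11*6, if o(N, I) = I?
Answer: 123/2 ≈ 61.500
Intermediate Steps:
G(T, h) = -7/2 + T (G(T, h) = -7/2 + ((h + T) - h) = -7/2 + ((T + h) - h) = -7/2 + T)
o(0, G(-1, 6)) + 11*6 = (-7/2 - 1) + 11*6 = -9/2 + 66 = 123/2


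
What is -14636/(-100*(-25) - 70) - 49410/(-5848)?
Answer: 8618743/3552660 ≈ 2.4260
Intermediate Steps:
-14636/(-100*(-25) - 70) - 49410/(-5848) = -14636/(2500 - 70) - 49410*(-1/5848) = -14636/2430 + 24705/2924 = -14636*1/2430 + 24705/2924 = -7318/1215 + 24705/2924 = 8618743/3552660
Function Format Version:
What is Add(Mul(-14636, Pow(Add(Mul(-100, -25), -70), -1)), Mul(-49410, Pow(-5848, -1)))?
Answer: Rational(8618743, 3552660) ≈ 2.4260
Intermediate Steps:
Add(Mul(-14636, Pow(Add(Mul(-100, -25), -70), -1)), Mul(-49410, Pow(-5848, -1))) = Add(Mul(-14636, Pow(Add(2500, -70), -1)), Mul(-49410, Rational(-1, 5848))) = Add(Mul(-14636, Pow(2430, -1)), Rational(24705, 2924)) = Add(Mul(-14636, Rational(1, 2430)), Rational(24705, 2924)) = Add(Rational(-7318, 1215), Rational(24705, 2924)) = Rational(8618743, 3552660)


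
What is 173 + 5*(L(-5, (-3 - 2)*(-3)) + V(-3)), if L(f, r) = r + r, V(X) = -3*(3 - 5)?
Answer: 353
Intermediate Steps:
V(X) = 6 (V(X) = -3*(-2) = 6)
L(f, r) = 2*r
173 + 5*(L(-5, (-3 - 2)*(-3)) + V(-3)) = 173 + 5*(2*((-3 - 2)*(-3)) + 6) = 173 + 5*(2*(-5*(-3)) + 6) = 173 + 5*(2*15 + 6) = 173 + 5*(30 + 6) = 173 + 5*36 = 173 + 180 = 353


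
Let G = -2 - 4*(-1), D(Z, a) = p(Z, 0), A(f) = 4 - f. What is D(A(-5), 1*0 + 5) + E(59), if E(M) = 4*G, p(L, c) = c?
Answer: 8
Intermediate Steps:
D(Z, a) = 0
G = 2 (G = -2 + 4 = 2)
E(M) = 8 (E(M) = 4*2 = 8)
D(A(-5), 1*0 + 5) + E(59) = 0 + 8 = 8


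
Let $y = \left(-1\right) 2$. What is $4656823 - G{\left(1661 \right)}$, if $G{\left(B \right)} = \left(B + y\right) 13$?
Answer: $4635256$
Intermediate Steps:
$y = -2$
$G{\left(B \right)} = -26 + 13 B$ ($G{\left(B \right)} = \left(B - 2\right) 13 = \left(-2 + B\right) 13 = -26 + 13 B$)
$4656823 - G{\left(1661 \right)} = 4656823 - \left(-26 + 13 \cdot 1661\right) = 4656823 - \left(-26 + 21593\right) = 4656823 - 21567 = 4635256$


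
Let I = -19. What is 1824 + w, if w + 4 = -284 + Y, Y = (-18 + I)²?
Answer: 2905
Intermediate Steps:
Y = 1369 (Y = (-18 - 19)² = (-37)² = 1369)
w = 1081 (w = -4 + (-284 + 1369) = -4 + 1085 = 1081)
1824 + w = 1824 + 1081 = 2905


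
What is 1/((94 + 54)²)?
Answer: 1/21904 ≈ 4.5654e-5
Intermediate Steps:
1/((94 + 54)²) = 1/(148²) = 1/21904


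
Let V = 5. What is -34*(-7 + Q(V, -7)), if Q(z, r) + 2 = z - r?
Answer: -102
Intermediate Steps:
Q(z, r) = -2 + z - r (Q(z, r) = -2 + (z - r) = -2 + z - r)
-34*(-7 + Q(V, -7)) = -34*(-7 + (-2 + 5 - 1*(-7))) = -34*(-7 + (-2 + 5 + 7)) = -34*(-7 + 10) = -34*3 = -102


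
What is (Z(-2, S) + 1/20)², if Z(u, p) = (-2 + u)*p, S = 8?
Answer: 408321/400 ≈ 1020.8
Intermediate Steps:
Z(u, p) = p*(-2 + u)
(Z(-2, S) + 1/20)² = (8*(-2 - 2) + 1/20)² = (8*(-4) + 1*(1/20))² = (-32 + 1/20)² = (-639/20)² = 408321/400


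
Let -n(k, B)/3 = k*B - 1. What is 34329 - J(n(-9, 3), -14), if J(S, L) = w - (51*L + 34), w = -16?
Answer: 33665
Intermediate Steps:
n(k, B) = 3 - 3*B*k (n(k, B) = -3*(k*B - 1) = -3*(B*k - 1) = -3*(-1 + B*k) = 3 - 3*B*k)
J(S, L) = -50 - 51*L (J(S, L) = -16 - (51*L + 34) = -16 - (34 + 51*L) = -16 + (-34 - 51*L) = -50 - 51*L)
34329 - J(n(-9, 3), -14) = 34329 - (-50 - 51*(-14)) = 34329 - (-50 + 714) = 34329 - 1*664 = 34329 - 664 = 33665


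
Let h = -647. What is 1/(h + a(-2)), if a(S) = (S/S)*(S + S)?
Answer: -1/651 ≈ -0.0015361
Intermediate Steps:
a(S) = 2*S (a(S) = 1*(2*S) = 2*S)
1/(h + a(-2)) = 1/(-647 + 2*(-2)) = 1/(-647 - 4) = 1/(-651) = -1/651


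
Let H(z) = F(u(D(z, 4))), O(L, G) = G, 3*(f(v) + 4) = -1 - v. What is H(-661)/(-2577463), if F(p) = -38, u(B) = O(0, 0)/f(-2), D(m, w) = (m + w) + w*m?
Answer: 38/2577463 ≈ 1.4743e-5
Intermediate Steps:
f(v) = -13/3 - v/3 (f(v) = -4 + (-1 - v)/3 = -4 + (-⅓ - v/3) = -13/3 - v/3)
D(m, w) = m + w + m*w (D(m, w) = (m + w) + m*w = m + w + m*w)
u(B) = 0 (u(B) = 0/(-13/3 - ⅓*(-2)) = 0/(-13/3 + ⅔) = 0/(-11/3) = 0*(-3/11) = 0)
H(z) = -38
H(-661)/(-2577463) = -38/(-2577463) = -38*(-1/2577463) = 38/2577463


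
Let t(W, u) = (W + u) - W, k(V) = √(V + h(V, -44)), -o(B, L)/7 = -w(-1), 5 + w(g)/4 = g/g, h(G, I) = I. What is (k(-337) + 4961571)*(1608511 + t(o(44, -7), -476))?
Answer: 7978379822985 + 1608035*I*√381 ≈ 7.9784e+12 + 3.1388e+7*I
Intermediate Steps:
w(g) = -16 (w(g) = -20 + 4*(g/g) = -20 + 4*1 = -20 + 4 = -16)
o(B, L) = -112 (o(B, L) = -(-7)*(-16) = -7*16 = -112)
k(V) = √(-44 + V) (k(V) = √(V - 44) = √(-44 + V))
t(W, u) = u
(k(-337) + 4961571)*(1608511 + t(o(44, -7), -476)) = (√(-44 - 337) + 4961571)*(1608511 - 476) = (√(-381) + 4961571)*1608035 = (I*√381 + 4961571)*1608035 = (4961571 + I*√381)*1608035 = 7978379822985 + 1608035*I*√381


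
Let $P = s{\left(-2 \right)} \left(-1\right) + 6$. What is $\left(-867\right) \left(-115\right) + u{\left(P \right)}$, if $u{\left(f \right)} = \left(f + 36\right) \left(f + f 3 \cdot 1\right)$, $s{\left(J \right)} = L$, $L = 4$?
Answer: $100009$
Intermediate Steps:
$s{\left(J \right)} = 4$
$P = 2$ ($P = 4 \left(-1\right) + 6 = -4 + 6 = 2$)
$u{\left(f \right)} = 4 f \left(36 + f\right)$ ($u{\left(f \right)} = \left(36 + f\right) \left(f + 3 f 1\right) = \left(36 + f\right) \left(f + 3 f\right) = \left(36 + f\right) 4 f = 4 f \left(36 + f\right)$)
$\left(-867\right) \left(-115\right) + u{\left(P \right)} = \left(-867\right) \left(-115\right) + 4 \cdot 2 \left(36 + 2\right) = 99705 + 4 \cdot 2 \cdot 38 = 99705 + 304 = 100009$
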